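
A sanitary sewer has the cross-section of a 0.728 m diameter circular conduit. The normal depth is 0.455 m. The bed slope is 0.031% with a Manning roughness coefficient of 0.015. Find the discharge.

Q = 0.112 m³/s

For a circular section of diameter D = 0.728 m at depth y = 0.455 m, the central angle is θ = 2 arccos(1 − 2y/D) = 3.647 rad. Then A = (D²/8)(θ − sin θ) = 0.2737 m² and P = Dθ/2 = 1.327 m.
Hydraulic radius R = A/P = 0.2737/1.327 = 0.2062 m.
Manning's equation: Q = (1/n) A R^(2/3) S^(1/2) = (1/0.015) × 0.2737 × 0.2062^(2/3) × 0.00031^(1/2) = 0.112 m³/s.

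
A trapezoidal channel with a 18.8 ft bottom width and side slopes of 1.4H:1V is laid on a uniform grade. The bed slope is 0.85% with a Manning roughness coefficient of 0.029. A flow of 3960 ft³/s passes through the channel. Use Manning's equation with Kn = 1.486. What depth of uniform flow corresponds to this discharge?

y_n = 8.67 ft

Manning's equation rearranged: A R^(2/3) = nQ / (1.486·√S) = 0.029 × 3960 / (1.486 × √0.0085) = 838.2.
Try y = 7.62 ft: A R^(2/3) = 655.5 — low.
Try y = 9.58 ft: A R^(2/3) = 1015 — high.
Try y = 8.67 ft: A R^(2/3) = 837.3 — ≈ 838.2.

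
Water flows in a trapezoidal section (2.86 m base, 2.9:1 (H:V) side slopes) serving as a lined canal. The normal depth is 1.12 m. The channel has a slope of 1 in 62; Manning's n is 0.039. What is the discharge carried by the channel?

With bottom width b = 2.86 m and side slope z = 2.9: A = (b + zy)y = (2.86 + 2.9×1.12)×1.12 = 6.841 m²; P = b + 2y√(1+z²) = 2.86 + 2×1.12×3.068 = 9.731 m.
Hydraulic radius R = A/P = 6.841/9.731 = 0.703 m.
Manning's equation: Q = (1/n) A R^(2/3) S^(1/2) = (1/0.039) × 6.841 × 0.703^(2/3) × 0.01613^(1/2) = 17.6 m³/s.

Q = 17.6 m³/s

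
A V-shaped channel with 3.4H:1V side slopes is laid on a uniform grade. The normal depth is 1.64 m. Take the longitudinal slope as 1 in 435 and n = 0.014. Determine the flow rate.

Q = 26.7 m³/s

For a triangular section with side slope z = 3.4: A = zy² = 3.4×1.64² = 9.145 m²; P = 2y√(1+z²) = 2×1.64×3.544 = 11.62 m.
Hydraulic radius R = A/P = 9.145/11.62 = 0.7867 m.
Manning's equation: Q = (1/n) A R^(2/3) S^(1/2) = (1/0.014) × 9.145 × 0.7867^(2/3) × 0.002299^(1/2) = 26.7 m³/s.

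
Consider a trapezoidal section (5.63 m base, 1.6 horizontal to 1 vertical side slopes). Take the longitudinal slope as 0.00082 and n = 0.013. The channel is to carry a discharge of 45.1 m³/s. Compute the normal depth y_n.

y_n = 1.95 m

Manning's equation rearranged: A R^(2/3) = nQ / (1·√S) = 0.013 × 45.1 / (√0.00082) = 20.47.
Trying y = 1.38 m: A R^(2/3) = 10.8 — low.
Trying y = 1.95 m: A R^(2/3) = 20.47 — close enough.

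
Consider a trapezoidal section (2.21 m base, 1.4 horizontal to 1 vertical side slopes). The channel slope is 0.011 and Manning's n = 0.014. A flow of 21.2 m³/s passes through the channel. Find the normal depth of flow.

y_n = 1.03 m

Manning's equation rearranged: A R^(2/3) = nQ / (1·√S) = 0.014 × 21.2 / (√0.011) = 2.83.
Trying y = 0.819 m: A R^(2/3) = 1.838 — too small.
Trying y = 1.14 m: A R^(2/3) = 3.445 — too large.
Trying y = 1.03 m: A R^(2/3) = 2.833 — matches.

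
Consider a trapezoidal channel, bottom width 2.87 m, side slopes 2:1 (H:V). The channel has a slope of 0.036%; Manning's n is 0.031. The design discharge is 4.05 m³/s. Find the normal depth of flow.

Manning's equation rearranged: A R^(2/3) = nQ / (1·√S) = 0.031 × 4.05 / (√0.00036) = 6.617.
Trying y = 1.54 m: A R^(2/3) = 8.787 — high.
Trying y = 1.06 m: A R^(2/3) = 4.15 — low.
Trying y = 1.34 m: A R^(2/3) = 6.616 — ≈ 6.617.

y_n = 1.34 m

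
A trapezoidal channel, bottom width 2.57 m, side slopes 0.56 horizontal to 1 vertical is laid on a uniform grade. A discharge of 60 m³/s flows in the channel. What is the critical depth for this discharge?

y_c = 3.04 m

At critical depth, Q² T / (g A³) = 1, i.e. A³/T = Q²/g = 60²/9.81 = 367.
Try y = 3.68 m: A³/T = 739.6 — over.
Try y = 3.04 m: A³/T = 366.7 — matches.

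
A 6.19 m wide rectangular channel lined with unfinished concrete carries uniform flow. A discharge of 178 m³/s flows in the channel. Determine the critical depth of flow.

y_c = 4.38 m

For a rectangular channel, critical depth y_c = (q²/g)^(1/3) where q = Q/b = 178/6.19 = 28.76 m²/s.
So y_c = (28.76²/9.81)^(1/3) = 4.38 m.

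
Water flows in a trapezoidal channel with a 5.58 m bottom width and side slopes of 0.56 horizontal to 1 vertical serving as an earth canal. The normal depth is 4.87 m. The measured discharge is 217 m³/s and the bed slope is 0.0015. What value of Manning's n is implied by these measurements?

n = 0.013

With bottom width b = 5.58 m and side slope z = 0.56: A = (b + zy)y = (5.58 + 0.56×4.87)×4.87 = 40.46 m²; P = b + 2y√(1+z²) = 5.58 + 2×4.87×1.146 = 16.74 m.
Hydraulic radius R = A/P = 40.46/16.74 = 2.416 m.
Rearranging Manning's equation: n = (1/Q) A R^(2/3) S^(1/2) = (1/217) × 40.46 × 2.416^(2/3) × √0.0015 = 0.013.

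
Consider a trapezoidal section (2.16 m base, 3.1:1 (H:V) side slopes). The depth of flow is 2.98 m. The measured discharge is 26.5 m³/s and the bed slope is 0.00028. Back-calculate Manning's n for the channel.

n = 0.029

With bottom width b = 2.16 m and side slope z = 3.1: A = (b + zy)y = (2.16 + 3.1×2.98)×2.98 = 33.97 m²; P = b + 2y√(1+z²) = 2.16 + 2×2.98×3.257 = 21.57 m.
Hydraulic radius R = A/P = 33.97/21.57 = 1.574 m.
Rearranging Manning's equation: n = (1/Q) A R^(2/3) S^(1/2) = (1/26.5) × 33.97 × 1.574^(2/3) × √0.00028 = 0.029.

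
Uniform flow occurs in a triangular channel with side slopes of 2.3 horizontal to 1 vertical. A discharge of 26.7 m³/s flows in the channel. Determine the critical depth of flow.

At critical depth, Q² T / (g A³) = 1, i.e. A³/T = Q²/g = 26.7²/9.81 = 72.67.
Trying y = 1.33 m: A³/T = 11.01 — low.
Trying y = 2.21 m: A³/T = 139.4 — high.
Trying y = 1.94 m: A³/T = 72.68 — close enough.

y_c = 1.94 m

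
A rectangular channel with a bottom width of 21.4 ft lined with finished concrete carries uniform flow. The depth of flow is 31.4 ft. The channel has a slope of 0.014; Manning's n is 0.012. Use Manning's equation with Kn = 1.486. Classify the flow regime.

Flow area A = b·y = 21.4 × 31.4 = 672 ft². Wetted perimeter P = b + 2y = 21.4 + 2×31.4 = 84.2 ft.
Hydraulic radius R = A/P = 672/84.2 = 7.981 ft.
V = (1.486/n) R^(2/3) √S = (1.486/0.012) × 7.981^(2/3) × √0.014 = 58.51 ft/s. Hydraulic depth D_h = A/T = 672/21.4 = 31.4 ft.
Froude number Fr = V/√(g·D_h) = 58.51/√(32.2×31.4) = 1.84, which is greater than 1, so the flow is supercritical.

supercritical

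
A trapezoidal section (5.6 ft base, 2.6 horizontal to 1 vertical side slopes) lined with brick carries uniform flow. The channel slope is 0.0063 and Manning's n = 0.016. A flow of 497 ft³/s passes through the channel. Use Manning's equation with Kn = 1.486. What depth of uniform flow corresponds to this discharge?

Manning's equation rearranged: A R^(2/3) = nQ / (1.486·√S) = 0.016 × 497 / (1.486 × √0.0063) = 67.42.
Trying y = 3.93 ft: A R^(2/3) = 107.1 — over.
Trying y = 3.18 ft: A R^(2/3) = 67.45 — ≈ 67.42.

y_n = 3.18 ft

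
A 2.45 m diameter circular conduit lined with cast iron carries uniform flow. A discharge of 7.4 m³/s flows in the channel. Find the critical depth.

y_c = 1.24 m

At critical depth, Q² T / (g A³) = 1, i.e. A³/T = Q²/g = 7.4²/9.81 = 5.582.
Try y = 0.859 m: A³/T = 1.37 — short.
Try y = 1.5 m: A³/T = 11.6 — over.
Try y = 1.24 m: A³/T = 5.6 — close enough.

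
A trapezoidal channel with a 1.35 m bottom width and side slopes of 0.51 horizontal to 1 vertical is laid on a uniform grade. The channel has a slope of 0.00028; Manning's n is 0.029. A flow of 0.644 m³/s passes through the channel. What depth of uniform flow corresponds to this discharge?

Manning's equation rearranged: A R^(2/3) = nQ / (1·√S) = 0.029 × 0.644 / (√0.00028) = 1.116.
Trying y = 1.06 m: A R^(2/3) = 1.325 — high.
Trying y = 0.804 m: A R^(2/3) = 0.8291 — low.
Trying y = 0.959 m: A R^(2/3) = 1.116 — ≈ 1.116.

y_n = 0.959 m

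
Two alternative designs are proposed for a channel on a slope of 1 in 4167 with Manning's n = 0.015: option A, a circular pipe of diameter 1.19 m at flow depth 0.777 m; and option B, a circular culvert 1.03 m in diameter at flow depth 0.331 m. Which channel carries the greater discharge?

channel A

Channel A: For a circular section of diameter D = 1.19 m at depth y = 0.777 m, the central angle is θ = 2 arccos(1 − 2y/D) = 3.763 rad. Then A = (D²/8)(θ − sin θ) = 0.7693 m² and P = Dθ/2 = 2.239 m. Hydraulic radius R = A/P = 0.7693/2.239 = 0.3435 m. Q_A = (1/0.015)·0.7693·0.3435^(2/3)·√0.00024 = 0.3897 m³/s.
Channel B: For a circular section of diameter D = 1.03 m at depth y = 0.331 m, the central angle is θ = 2 arccos(1 − 2y/D) = 2.411 rad. Then A = (D²/8)(θ − sin θ) = 0.2312 m² and P = Dθ/2 = 1.242 m. Hydraulic radius R = A/P = 0.2312/1.242 = 0.1862 m. Q_B = (1/0.015)·0.2312·0.1862^(2/3)·√0.00024 = 0.07787 m³/s.
Q_A = 0.3897 m³/s vs Q_B = 0.07787 m³/s, so channel A carries more.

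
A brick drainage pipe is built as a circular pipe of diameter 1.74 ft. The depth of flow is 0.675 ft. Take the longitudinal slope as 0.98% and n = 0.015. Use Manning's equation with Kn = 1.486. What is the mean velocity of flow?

V = 5 ft/s

For a circular section of diameter D = 1.74 ft at depth y = 0.675 ft, the central angle is θ = 2 arccos(1 − 2y/D) = 2.689 rad. Then A = (D²/8)(θ − sin θ) = 0.8525 ft² and P = Dθ/2 = 2.34 ft.
Hydraulic radius R = A/P = 0.8525/2.34 = 0.3643 ft.
From Manning's equation, V = (1.486/n) R^(2/3) S^(1/2) = (1.486/0.015) × 0.3643^(2/3) × 0.0098^(1/2) = 5 ft/s.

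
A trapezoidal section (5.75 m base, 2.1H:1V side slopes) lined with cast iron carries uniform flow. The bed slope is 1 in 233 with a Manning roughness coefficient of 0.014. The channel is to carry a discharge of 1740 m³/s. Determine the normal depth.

y_n = 7.23 m

Manning's equation rearranged: A R^(2/3) = nQ / (1·√S) = 0.014 × 1740 / (√0.004292) = 371.8.
Trying y = 8.12 m: A R^(2/3) = 486.1 — over.
Trying y = 5.45 m: A R^(2/3) = 195.5 — short.
Trying y = 7.23 m: A R^(2/3) = 371.3 — matches.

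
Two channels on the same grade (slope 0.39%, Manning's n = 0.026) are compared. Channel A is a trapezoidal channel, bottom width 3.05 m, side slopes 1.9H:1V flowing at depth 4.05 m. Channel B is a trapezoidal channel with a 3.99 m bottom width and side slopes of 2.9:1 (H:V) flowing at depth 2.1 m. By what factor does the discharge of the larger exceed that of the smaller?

Channel A: With bottom width b = 3.05 m and side slope z = 1.9: A = (b + zy)y = (3.05 + 1.9×4.05)×4.05 = 43.52 m²; P = b + 2y√(1+z²) = 3.05 + 2×4.05×2.147 = 20.44 m. Hydraulic radius R = A/P = 43.52/20.44 = 2.129 m. Q_A = (1/0.026)·43.52·2.129^(2/3)·√0.0039 = 173 m³/s.
Channel B: With bottom width b = 3.99 m and side slope z = 2.9: A = (b + zy)y = (3.99 + 2.9×2.1)×2.1 = 21.17 m²; P = b + 2y√(1+z²) = 3.99 + 2×2.1×3.068 = 16.87 m. Hydraulic radius R = A/P = 21.17/16.87 = 1.254 m. Q_B = (1/0.026)·21.17·1.254^(2/3)·√0.0039 = 59.14 m³/s.
The larger discharge is 173 m³/s and the smaller is 59.14 m³/s; the ratio is 2.92.

2.92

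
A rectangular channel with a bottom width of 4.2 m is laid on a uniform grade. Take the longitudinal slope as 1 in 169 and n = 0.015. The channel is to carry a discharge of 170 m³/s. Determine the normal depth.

y_n = 5.9 m

Manning's equation rearranged: A R^(2/3) = nQ / (1·√S) = 0.015 × 170 / (√0.005917) = 33.15.
At y = 7.06 m: A R^(2/3) = 40.88 — over.
At y = 4.57 m: A R^(2/3) = 24.46 — short.
At y = 5.9 m: A R^(2/3) = 33.17 — close enough.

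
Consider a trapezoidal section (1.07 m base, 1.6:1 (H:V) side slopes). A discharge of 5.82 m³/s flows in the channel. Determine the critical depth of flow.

y_c = 0.939 m

At critical depth, Q² T / (g A³) = 1, i.e. A³/T = Q²/g = 5.82²/9.81 = 3.453.
At y = 0.805 m: A³/T = 1.876 — too small.
At y = 1.04 m: A³/T = 5.227 — too large.
At y = 0.939 m: A³/T = 3.459 — matches.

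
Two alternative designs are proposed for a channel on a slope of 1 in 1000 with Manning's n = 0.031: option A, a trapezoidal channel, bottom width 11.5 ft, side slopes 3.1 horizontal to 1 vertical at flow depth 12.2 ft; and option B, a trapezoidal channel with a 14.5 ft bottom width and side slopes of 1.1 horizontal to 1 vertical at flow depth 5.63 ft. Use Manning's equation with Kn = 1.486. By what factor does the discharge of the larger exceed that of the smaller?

Channel A: With bottom width b = 11.5 ft and side slope z = 3.1: A = (b + zy)y = (11.5 + 3.1×12.2)×12.2 = 601.7 ft²; P = b + 2y√(1+z²) = 11.5 + 2×12.2×3.257 = 90.98 ft. Hydraulic radius R = A/P = 601.7/90.98 = 6.614 ft. Q_A = (1.486/0.031)·601.7·6.614^(2/3)·√0.001 = 3214 ft³/s.
Channel B: With bottom width b = 14.5 ft and side slope z = 1.1: A = (b + zy)y = (14.5 + 1.1×5.63)×5.63 = 116.5 ft²; P = b + 2y√(1+z²) = 14.5 + 2×5.63×1.487 = 31.24 ft. Hydraulic radius R = A/P = 116.5/31.24 = 3.729 ft. Q_B = (1.486/0.031)·116.5·3.729^(2/3)·√0.001 = 424.7 ft³/s.
The larger discharge is 3214 ft³/s and the smaller is 424.7 ft³/s; the ratio is 7.57.

7.57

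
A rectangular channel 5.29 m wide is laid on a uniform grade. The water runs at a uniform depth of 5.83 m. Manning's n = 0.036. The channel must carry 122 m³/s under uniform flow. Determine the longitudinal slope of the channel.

S = 0.00913

Flow area A = b·y = 5.29 × 5.83 = 30.84 m². Wetted perimeter P = b + 2y = 5.29 + 2×5.83 = 16.95 m.
Hydraulic radius R = A/P = 30.84/16.95 = 1.82 m.
From Manning's equation, S = [nQ / (1 A R^(2/3))]² = [0.036 × 122 / (1 × 30.84 × 1.82^(2/3))]² = 0.00913.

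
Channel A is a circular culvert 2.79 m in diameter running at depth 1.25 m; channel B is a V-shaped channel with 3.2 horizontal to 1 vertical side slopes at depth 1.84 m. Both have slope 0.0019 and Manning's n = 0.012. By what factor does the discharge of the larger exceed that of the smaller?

Channel A: For a circular section of diameter D = 2.79 m at depth y = 1.25 m, the central angle is θ = 2 arccos(1 − 2y/D) = 2.933 rad. Then A = (D²/8)(θ − sin θ) = 2.653 m² and P = Dθ/2 = 4.092 m. Hydraulic radius R = A/P = 2.653/4.092 = 0.6483 m. Q_A = (1/0.012)·2.653·0.6483^(2/3)·√0.0019 = 7.219 m³/s.
Channel B: For a triangular section with side slope z = 3.2: A = zy² = 3.2×1.84² = 10.83 m²; P = 2y√(1+z²) = 2×1.84×3.353 = 12.34 m. Hydraulic radius R = A/P = 10.83/12.34 = 0.8781 m. Q_B = (1/0.012)·10.83·0.8781^(2/3)·√0.0019 = 36.09 m³/s.
The larger discharge is 36.09 m³/s and the smaller is 7.219 m³/s; the ratio is 5.

5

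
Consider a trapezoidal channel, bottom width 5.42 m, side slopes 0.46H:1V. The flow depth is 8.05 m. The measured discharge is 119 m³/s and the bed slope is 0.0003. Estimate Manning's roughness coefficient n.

n = 0.0231

With bottom width b = 5.42 m and side slope z = 0.46: A = (b + zy)y = (5.42 + 0.46×8.05)×8.05 = 73.44 m²; P = b + 2y√(1+z²) = 5.42 + 2×8.05×1.101 = 23.14 m.
Hydraulic radius R = A/P = 73.44/23.14 = 3.173 m.
Rearranging Manning's equation: n = (1/Q) A R^(2/3) S^(1/2) = (1/119) × 73.44 × 3.173^(2/3) × √0.0003 = 0.0231.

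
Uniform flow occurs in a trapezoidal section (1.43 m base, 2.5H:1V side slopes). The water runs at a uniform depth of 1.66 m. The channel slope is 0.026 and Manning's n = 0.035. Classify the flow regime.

supercritical

With bottom width b = 1.43 m and side slope z = 2.5: A = (b + zy)y = (1.43 + 2.5×1.66)×1.66 = 9.263 m²; P = b + 2y√(1+z²) = 1.43 + 2×1.66×2.693 = 10.37 m.
Hydraulic radius R = A/P = 9.263/10.37 = 0.8933 m.
V = (1/n) R^(2/3) √S = (1/0.035) × 0.8933^(2/3) × √0.026 = 4.273 m/s. Hydraulic depth D_h = A/T = 9.263/9.73 = 0.952 m.
Froude number Fr = V/√(g·D_h) = 4.273/√(9.81×0.952) = 1.4, which is greater than 1, so the flow is supercritical.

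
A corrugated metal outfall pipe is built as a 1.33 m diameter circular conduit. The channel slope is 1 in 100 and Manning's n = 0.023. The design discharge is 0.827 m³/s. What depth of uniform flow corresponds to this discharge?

Manning's equation rearranged: A R^(2/3) = nQ / (1·√S) = 0.023 × 0.827 / (√0.01) = 0.1902.
Trying y = 0.596 m: A R^(2/3) = 0.2757 — high.
Trying y = 0.403 m: A R^(2/3) = 0.1331 — low.
Trying y = 0.486 m: A R^(2/3) = 0.1901 — close enough.

y_n = 0.486 m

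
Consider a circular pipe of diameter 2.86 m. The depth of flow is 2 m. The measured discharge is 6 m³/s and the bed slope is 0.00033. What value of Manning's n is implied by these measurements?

For a circular section of diameter D = 2.86 m at depth y = 2 m, the central angle is θ = 2 arccos(1 − 2y/D) = 3.962 rad. Then A = (D²/8)(θ − sin θ) = 4.798 m² and P = Dθ/2 = 5.665 m.
Hydraulic radius R = A/P = 4.798/5.665 = 0.847 m.
Rearranging Manning's equation: n = (1/Q) A R^(2/3) S^(1/2) = (1/6) × 4.798 × 0.847^(2/3) × √0.00033 = 0.013.

n = 0.013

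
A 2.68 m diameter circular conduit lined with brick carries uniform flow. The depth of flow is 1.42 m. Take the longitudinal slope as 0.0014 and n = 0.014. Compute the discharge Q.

Q = 6.36 m³/s

For a circular section of diameter D = 2.68 m at depth y = 1.42 m, the central angle is θ = 2 arccos(1 − 2y/D) = 3.261 rad. Then A = (D²/8)(θ − sin θ) = 3.035 m² and P = Dθ/2 = 4.37 m.
Hydraulic radius R = A/P = 3.035/4.37 = 0.6945 m.
Manning's equation: Q = (1/n) A R^(2/3) S^(1/2) = (1/0.014) × 3.035 × 0.6945^(2/3) × 0.0014^(1/2) = 6.36 m³/s.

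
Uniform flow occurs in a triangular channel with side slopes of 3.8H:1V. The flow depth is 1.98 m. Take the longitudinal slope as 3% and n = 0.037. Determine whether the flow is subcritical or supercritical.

For a triangular section with side slope z = 3.8: A = zy² = 3.8×1.98² = 14.9 m²; P = 2y√(1+z²) = 2×1.98×3.929 = 15.56 m.
Hydraulic radius R = A/P = 14.9/15.56 = 0.9574 m.
V = (1/n) R^(2/3) √S = (1/0.037) × 0.9574^(2/3) × √0.03 = 4.547 m/s. Hydraulic depth D_h = A/T = 14.9/15.05 = 0.99 m.
Froude number Fr = V/√(g·D_h) = 4.547/√(9.81×0.99) = 1.46, which is greater than 1, so the flow is supercritical.

supercritical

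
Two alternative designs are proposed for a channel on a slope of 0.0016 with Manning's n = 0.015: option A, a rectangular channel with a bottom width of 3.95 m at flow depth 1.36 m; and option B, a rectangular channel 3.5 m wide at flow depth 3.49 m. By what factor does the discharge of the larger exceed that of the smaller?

2.91

Channel A: Flow area A = b·y = 3.95 × 1.36 = 5.372 m². Wetted perimeter P = b + 2y = 3.95 + 2×1.36 = 6.67 m. Hydraulic radius R = A/P = 5.372/6.67 = 0.8054 m. Q_A = (1/0.015)·5.372·0.8054^(2/3)·√0.0016 = 12.4 m³/s.
Channel B: Flow area A = b·y = 3.5 × 3.49 = 12.21 m². Wetted perimeter P = b + 2y = 3.5 + 2×3.49 = 10.48 m. Hydraulic radius R = A/P = 12.21/10.48 = 1.166 m. Q_B = (1/0.015)·12.21·1.166^(2/3)·√0.0016 = 36.08 m³/s.
The larger discharge is 36.08 m³/s and the smaller is 12.4 m³/s; the ratio is 2.91.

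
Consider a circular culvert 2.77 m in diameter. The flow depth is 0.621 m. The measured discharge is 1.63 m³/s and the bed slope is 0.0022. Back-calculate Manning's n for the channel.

For a circular section of diameter D = 2.77 m at depth y = 0.621 m, the central angle is θ = 2 arccos(1 − 2y/D) = 1.973 rad. Then A = (D²/8)(θ − sin θ) = 1.01 m² and P = Dθ/2 = 2.733 m.
Hydraulic radius R = A/P = 1.01/2.733 = 0.3695 m.
Rearranging Manning's equation: n = (1/Q) A R^(2/3) S^(1/2) = (1/1.63) × 1.01 × 0.3695^(2/3) × √0.0022 = 0.015.

n = 0.015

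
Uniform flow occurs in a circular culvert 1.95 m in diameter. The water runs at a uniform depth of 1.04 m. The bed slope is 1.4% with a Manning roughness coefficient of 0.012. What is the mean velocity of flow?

V = 6.27 m/s

For a circular section of diameter D = 1.95 m at depth y = 1.04 m, the central angle is θ = 2 arccos(1 − 2y/D) = 3.275 rad. Then A = (D²/8)(θ − sin θ) = 1.62 m² and P = Dθ/2 = 3.193 m.
Hydraulic radius R = A/P = 1.62/3.193 = 0.5073 m.
From Manning's equation, V = (1/n) R^(2/3) S^(1/2) = (1/0.012) × 0.5073^(2/3) × 0.014^(1/2) = 6.27 m/s.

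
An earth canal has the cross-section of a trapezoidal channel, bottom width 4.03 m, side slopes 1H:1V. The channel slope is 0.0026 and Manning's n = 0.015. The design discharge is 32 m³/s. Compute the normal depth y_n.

Manning's equation rearranged: A R^(2/3) = nQ / (1·√S) = 0.015 × 32 / (√0.0026) = 9.414.
Trying y = 1.95 m: A R^(2/3) = 13.33 — over.
Trying y = 1.13 m: A R^(2/3) = 5.054 — short.
Trying y = 1.61 m: A R^(2/3) = 9.427 — matches.

y_n = 1.61 m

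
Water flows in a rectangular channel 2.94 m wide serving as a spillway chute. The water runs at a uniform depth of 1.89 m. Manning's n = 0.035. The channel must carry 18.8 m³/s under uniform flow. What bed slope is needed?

S = 0.0181

Flow area A = b·y = 2.94 × 1.89 = 5.557 m². Wetted perimeter P = b + 2y = 2.94 + 2×1.89 = 6.72 m.
Hydraulic radius R = A/P = 5.557/6.72 = 0.8269 m.
From Manning's equation, S = [nQ / (1 A R^(2/3))]² = [0.035 × 18.8 / (1 × 5.557 × 0.8269^(2/3))]² = 0.0181.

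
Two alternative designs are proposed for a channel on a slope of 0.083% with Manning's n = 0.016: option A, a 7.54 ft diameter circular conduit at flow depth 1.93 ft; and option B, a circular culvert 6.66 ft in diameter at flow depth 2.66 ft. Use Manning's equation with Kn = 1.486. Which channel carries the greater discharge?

channel B

Channel A: For a circular section of diameter D = 7.54 ft at depth y = 1.93 ft, the central angle is θ = 2 arccos(1 − 2y/D) = 2.122 rad. Then A = (D²/8)(θ − sin θ) = 9.024 ft² and P = Dθ/2 = 7.999 ft. Hydraulic radius R = A/P = 9.024/7.999 = 1.128 ft. Q_A = (1.486/0.016)·9.024·1.128^(2/3)·√0.00083 = 26.17 ft³/s.
Channel B: For a circular section of diameter D = 6.66 ft at depth y = 2.66 ft, the central angle is θ = 2 arccos(1 − 2y/D) = 2.736 rad. Then A = (D²/8)(θ − sin θ) = 12.99 ft² and P = Dθ/2 = 9.112 ft. Hydraulic radius R = A/P = 12.99/9.112 = 1.425 ft. Q_B = (1.486/0.016)·12.99·1.425^(2/3)·√0.00083 = 44.01 ft³/s.
Q_A = 26.17 ft³/s vs Q_B = 44.01 ft³/s, so channel B carries more.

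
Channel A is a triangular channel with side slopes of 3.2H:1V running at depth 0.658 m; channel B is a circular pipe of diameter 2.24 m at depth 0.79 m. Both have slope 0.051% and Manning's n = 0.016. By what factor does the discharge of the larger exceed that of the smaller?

Channel A: For a triangular section with side slope z = 3.2: A = zy² = 3.2×0.658² = 1.385 m²; P = 2y√(1+z²) = 2×0.658×3.353 = 4.412 m. Hydraulic radius R = A/P = 1.385/4.412 = 0.314 m. Q_A = (1/0.016)·1.385·0.314^(2/3)·√0.00051 = 0.9035 m³/s.
Channel B: For a circular section of diameter D = 2.24 m at depth y = 0.79 m, the central angle is θ = 2 arccos(1 − 2y/D) = 2.543 rad. Then A = (D²/8)(θ − sin θ) = 1.242 m² and P = Dθ/2 = 2.849 m. Hydraulic radius R = A/P = 1.242/2.849 = 0.436 m. Q_B = (1/0.016)·1.242·0.436^(2/3)·√0.00051 = 1.008 m³/s.
The larger discharge is 1.008 m³/s and the smaller is 0.9035 m³/s; the ratio is 1.12.

1.12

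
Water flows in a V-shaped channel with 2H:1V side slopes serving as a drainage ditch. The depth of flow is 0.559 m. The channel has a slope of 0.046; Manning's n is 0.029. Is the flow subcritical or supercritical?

supercritical

For a triangular section with side slope z = 2: A = zy² = 2×0.559² = 0.625 m²; P = 2y√(1+z²) = 2×0.559×2.236 = 2.5 m.
Hydraulic radius R = A/P = 0.625/2.5 = 0.25 m.
V = (1/n) R^(2/3) √S = (1/0.029) × 0.25^(2/3) × √0.046 = 2.935 m/s. Hydraulic depth D_h = A/T = 0.625/2.236 = 0.2795 m.
Froude number Fr = V/√(g·D_h) = 2.935/√(9.81×0.2795) = 1.77, which is greater than 1, so the flow is supercritical.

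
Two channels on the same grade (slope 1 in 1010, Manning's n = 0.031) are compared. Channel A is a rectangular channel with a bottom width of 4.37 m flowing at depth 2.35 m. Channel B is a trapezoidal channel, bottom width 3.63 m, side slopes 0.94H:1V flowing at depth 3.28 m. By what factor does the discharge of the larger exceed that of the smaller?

2.86

Channel A: Flow area A = b·y = 4.37 × 2.35 = 10.27 m². Wetted perimeter P = b + 2y = 4.37 + 2×2.35 = 9.07 m. Hydraulic radius R = A/P = 10.27/9.07 = 1.132 m. Q_A = (1/0.031)·10.27·1.132^(2/3)·√0.0009901 = 11.32 m³/s.
Channel B: With bottom width b = 3.63 m and side slope z = 0.94: A = (b + zy)y = (3.63 + 0.94×3.28)×3.28 = 22.02 m²; P = b + 2y√(1+z²) = 3.63 + 2×3.28×1.372 = 12.63 m. Hydraulic radius R = A/P = 22.02/12.63 = 1.743 m. Q_B = (1/0.031)·22.02·1.743^(2/3)·√0.0009901 = 32.37 m³/s.
The larger discharge is 32.37 m³/s and the smaller is 11.32 m³/s; the ratio is 2.86.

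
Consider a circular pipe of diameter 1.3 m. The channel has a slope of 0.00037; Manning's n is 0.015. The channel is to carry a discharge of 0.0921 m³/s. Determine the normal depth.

Manning's equation rearranged: A R^(2/3) = nQ / (1·√S) = 0.015 × 0.0921 / (√0.00037) = 0.07182.
At y = 0.322 m: A R^(2/3) = 0.08438 — too large.
At y = 0.267 m: A R^(2/3) = 0.05798 — too small.
At y = 0.297 m: A R^(2/3) = 0.07183 — ≈ 0.07182.

y_n = 0.297 m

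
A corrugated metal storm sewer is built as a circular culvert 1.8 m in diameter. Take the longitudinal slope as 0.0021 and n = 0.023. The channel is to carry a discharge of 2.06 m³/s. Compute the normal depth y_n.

y_n = 1.1 m

Manning's equation rearranged: A R^(2/3) = nQ / (1·√S) = 0.023 × 2.06 / (√0.0021) = 1.034.
At y = 1.38 m: A R^(2/3) = 1.397 — high.
At y = 0.829 m: A R^(2/3) = 0.6484 — low.
At y = 1.1 m: A R^(2/3) = 1.032 — matches.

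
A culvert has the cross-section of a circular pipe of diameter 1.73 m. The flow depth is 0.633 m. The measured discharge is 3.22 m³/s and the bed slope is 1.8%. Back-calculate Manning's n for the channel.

For a circular section of diameter D = 1.73 m at depth y = 0.633 m, the central angle is θ = 2 arccos(1 − 2y/D) = 2.599 rad. Then A = (D²/8)(θ − sin θ) = 0.7788 m² and P = Dθ/2 = 2.248 m.
Hydraulic radius R = A/P = 0.7788/2.248 = 0.3465 m.
Rearranging Manning's equation: n = (1/Q) A R^(2/3) S^(1/2) = (1/3.22) × 0.7788 × 0.3465^(2/3) × √0.018 = 0.016.

n = 0.016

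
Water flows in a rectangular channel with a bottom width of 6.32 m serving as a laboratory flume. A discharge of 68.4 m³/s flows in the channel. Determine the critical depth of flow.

y_c = 2.29 m

For a rectangular channel, critical depth y_c = (q²/g)^(1/3) where q = Q/b = 68.4/6.32 = 10.82 m²/s.
So y_c = (10.82²/9.81)^(1/3) = 2.29 m.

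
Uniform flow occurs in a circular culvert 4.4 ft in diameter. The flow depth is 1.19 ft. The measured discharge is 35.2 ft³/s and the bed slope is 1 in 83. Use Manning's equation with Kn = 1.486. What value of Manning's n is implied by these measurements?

n = 0.012

For a circular section of diameter D = 4.4 ft at depth y = 1.19 ft, the central angle is θ = 2 arccos(1 − 2y/D) = 2.188 rad. Then A = (D²/8)(θ − sin θ) = 3.32 ft² and P = Dθ/2 = 4.813 ft.
Hydraulic radius R = A/P = 3.32/4.813 = 0.6898 ft.
Rearranging Manning's equation: n = (1.486/Q) A R^(2/3) S^(1/2) = (1.486/35.2) × 3.32 × 0.6898^(2/3) × √0.01205 = 0.012.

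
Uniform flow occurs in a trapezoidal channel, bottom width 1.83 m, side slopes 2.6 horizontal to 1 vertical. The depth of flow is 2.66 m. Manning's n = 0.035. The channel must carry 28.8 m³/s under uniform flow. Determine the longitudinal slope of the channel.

With bottom width b = 1.83 m and side slope z = 2.6: A = (b + zy)y = (1.83 + 2.6×2.66)×2.66 = 23.26 m²; P = b + 2y√(1+z²) = 1.83 + 2×2.66×2.786 = 16.65 m.
Hydraulic radius R = A/P = 23.26/16.65 = 1.397 m.
From Manning's equation, S = [nQ / (1 A R^(2/3))]² = [0.035 × 28.8 / (1 × 23.26 × 1.397^(2/3))]² = 0.0012.

S = 0.0012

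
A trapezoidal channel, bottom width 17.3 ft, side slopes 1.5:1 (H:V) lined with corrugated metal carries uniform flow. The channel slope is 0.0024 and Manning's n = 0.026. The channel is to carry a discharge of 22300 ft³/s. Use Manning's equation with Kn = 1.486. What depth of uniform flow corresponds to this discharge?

Manning's equation rearranged: A R^(2/3) = nQ / (1.486·√S) = 0.026 × 22300 / (1.486 × √0.0024) = 7964.
At y = 30.7 ft: A R^(2/3) = 11930 — over.
At y = 25.7 ft: A R^(2/3) = 7957 — ≈ 7964.

y_n = 25.7 ft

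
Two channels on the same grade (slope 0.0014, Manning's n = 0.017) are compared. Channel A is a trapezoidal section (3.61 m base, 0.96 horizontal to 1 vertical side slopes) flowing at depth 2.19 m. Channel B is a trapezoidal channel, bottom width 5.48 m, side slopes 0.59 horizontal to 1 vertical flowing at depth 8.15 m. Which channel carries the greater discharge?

Channel A: With bottom width b = 3.61 m and side slope z = 0.96: A = (b + zy)y = (3.61 + 0.96×2.19)×2.19 = 12.51 m²; P = b + 2y√(1+z²) = 3.61 + 2×2.19×1.386 = 9.682 m. Hydraulic radius R = A/P = 12.51/9.682 = 1.292 m. Q_A = (1/0.017)·12.51·1.292^(2/3)·√0.0014 = 32.67 m³/s.
Channel B: With bottom width b = 5.48 m and side slope z = 0.59: A = (b + zy)y = (5.48 + 0.59×8.15)×8.15 = 83.85 m²; P = b + 2y√(1+z²) = 5.48 + 2×8.15×1.161 = 24.41 m. Hydraulic radius R = A/P = 83.85/24.41 = 3.436 m. Q_B = (1/0.017)·83.85·3.436^(2/3)·√0.0014 = 420.2 m³/s.
Q_A = 32.67 m³/s vs Q_B = 420.2 m³/s, so channel B carries more.

channel B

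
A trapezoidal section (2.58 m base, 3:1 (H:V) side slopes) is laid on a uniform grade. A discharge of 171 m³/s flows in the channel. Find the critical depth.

y_c = 3.27 m

At critical depth, Q² T / (g A³) = 1, i.e. A³/T = Q²/g = 171²/9.81 = 2981.
At y = 4.01 m: A³/T = 7548 — high.
At y = 2.65 m: A³/T = 1176 — low.
At y = 3.27 m: A³/T = 2996 — ≈ 2981.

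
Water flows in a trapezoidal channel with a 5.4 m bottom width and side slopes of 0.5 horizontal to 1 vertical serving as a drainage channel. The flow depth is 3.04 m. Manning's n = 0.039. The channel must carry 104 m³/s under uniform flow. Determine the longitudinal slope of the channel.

With bottom width b = 5.4 m and side slope z = 0.5: A = (b + zy)y = (5.4 + 0.5×3.04)×3.04 = 21.04 m²; P = b + 2y√(1+z²) = 5.4 + 2×3.04×1.118 = 12.2 m.
Hydraulic radius R = A/P = 21.04/12.2 = 1.725 m.
From Manning's equation, S = [nQ / (1 A R^(2/3))]² = [0.039 × 104 / (1 × 21.04 × 1.725^(2/3))]² = 0.018.

S = 0.018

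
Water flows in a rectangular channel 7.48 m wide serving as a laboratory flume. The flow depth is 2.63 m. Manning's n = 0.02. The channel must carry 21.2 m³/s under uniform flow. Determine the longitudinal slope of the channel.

S = 0.00026

Flow area A = b·y = 7.48 × 2.63 = 19.67 m². Wetted perimeter P = b + 2y = 7.48 + 2×2.63 = 12.74 m.
Hydraulic radius R = A/P = 19.67/12.74 = 1.544 m.
From Manning's equation, S = [nQ / (1 A R^(2/3))]² = [0.02 × 21.2 / (1 × 19.67 × 1.544^(2/3))]² = 0.00026.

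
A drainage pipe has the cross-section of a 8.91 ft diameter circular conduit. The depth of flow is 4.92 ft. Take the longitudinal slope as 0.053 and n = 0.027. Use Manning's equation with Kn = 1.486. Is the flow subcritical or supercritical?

supercritical

For a circular section of diameter D = 8.91 ft at depth y = 4.92 ft, the central angle is θ = 2 arccos(1 − 2y/D) = 3.351 rad. Then A = (D²/8)(θ − sin θ) = 35.31 ft² and P = Dθ/2 = 14.93 ft.
Hydraulic radius R = A/P = 35.31/14.93 = 2.366 ft.
V = (1.486/n) R^(2/3) √S = (1.486/0.027) × 2.366^(2/3) × √0.053 = 22.49 ft/s. Hydraulic depth D_h = A/T = 35.31/8.861 = 3.985 ft.
Froude number Fr = V/√(g·D_h) = 22.49/√(32.2×3.985) = 1.99, which is greater than 1, so the flow is supercritical.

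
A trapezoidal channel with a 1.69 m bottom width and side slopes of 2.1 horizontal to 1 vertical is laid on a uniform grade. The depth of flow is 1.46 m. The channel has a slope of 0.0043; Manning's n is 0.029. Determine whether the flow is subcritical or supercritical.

subcritical

With bottom width b = 1.69 m and side slope z = 2.1: A = (b + zy)y = (1.69 + 2.1×1.46)×1.46 = 6.944 m²; P = b + 2y√(1+z²) = 1.69 + 2×1.46×2.326 = 8.482 m.
Hydraulic radius R = A/P = 6.944/8.482 = 0.8187 m.
V = (1/n) R^(2/3) √S = (1/0.029) × 0.8187^(2/3) × √0.0043 = 1.979 m/s. Hydraulic depth D_h = A/T = 6.944/7.822 = 0.8877 m.
Froude number Fr = V/√(g·D_h) = 1.979/√(9.81×0.8877) = 0.671, which is less than 1, so the flow is subcritical.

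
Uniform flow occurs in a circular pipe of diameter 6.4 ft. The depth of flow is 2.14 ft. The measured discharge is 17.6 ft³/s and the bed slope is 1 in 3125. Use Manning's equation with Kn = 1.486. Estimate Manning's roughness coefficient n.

For a circular section of diameter D = 6.4 ft at depth y = 2.14 ft, the central angle is θ = 2 arccos(1 − 2y/D) = 2.466 rad. Then A = (D²/8)(θ − sin θ) = 9.427 ft² and P = Dθ/2 = 7.892 ft.
Hydraulic radius R = A/P = 9.427/7.892 = 1.194 ft.
Rearranging Manning's equation: n = (1.486/Q) A R^(2/3) S^(1/2) = (1.486/17.6) × 9.427 × 1.194^(2/3) × √0.00032 = 0.016.

n = 0.016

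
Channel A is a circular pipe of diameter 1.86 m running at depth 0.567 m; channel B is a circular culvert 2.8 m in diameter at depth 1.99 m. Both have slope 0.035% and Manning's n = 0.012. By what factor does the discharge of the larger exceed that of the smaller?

12.6

Channel A: For a circular section of diameter D = 1.86 m at depth y = 0.567 m, the central angle is θ = 2 arccos(1 − 2y/D) = 2.34 rad. Then A = (D²/8)(θ − sin θ) = 0.701 m² and P = Dθ/2 = 2.176 m. Hydraulic radius R = A/P = 0.701/2.176 = 0.3222 m. Q_A = (1/0.012)·0.701·0.3222^(2/3)·√0.00035 = 0.5136 m³/s.
Channel B: For a circular section of diameter D = 2.8 m at depth y = 1.99 m, the central angle is θ = 2 arccos(1 − 2y/D) = 4.012 rad. Then A = (D²/8)(θ − sin θ) = 4.68 m² and P = Dθ/2 = 5.616 m. Hydraulic radius R = A/P = 4.68/5.616 = 0.8334 m. Q_B = (1/0.012)·4.68·0.8334^(2/3)·√0.00035 = 6.462 m³/s.
The larger discharge is 6.462 m³/s and the smaller is 0.5136 m³/s; the ratio is 12.6.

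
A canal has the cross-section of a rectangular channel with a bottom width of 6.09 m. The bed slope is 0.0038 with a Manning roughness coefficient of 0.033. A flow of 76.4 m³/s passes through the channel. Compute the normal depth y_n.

Manning's equation rearranged: A R^(2/3) = nQ / (1·√S) = 0.033 × 76.4 / (√0.0038) = 40.9.
Trying y = 3.62 m: A R^(2/3) = 30.83 — low.
Trying y = 5.53 m: A R^(2/3) = 52.81 — high.
Trying y = 4.51 m: A R^(2/3) = 40.91 — ≈ 40.9.

y_n = 4.51 m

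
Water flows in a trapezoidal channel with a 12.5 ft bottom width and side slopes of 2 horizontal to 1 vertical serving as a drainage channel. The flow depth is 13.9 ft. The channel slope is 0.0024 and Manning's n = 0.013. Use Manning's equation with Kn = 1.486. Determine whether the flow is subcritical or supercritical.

supercritical

With bottom width b = 12.5 ft and side slope z = 2: A = (b + zy)y = (12.5 + 2×13.9)×13.9 = 560.2 ft²; P = b + 2y√(1+z²) = 12.5 + 2×13.9×2.236 = 74.66 ft.
Hydraulic radius R = A/P = 560.2/74.66 = 7.503 ft.
V = (1.486/n) R^(2/3) √S = (1.486/0.013) × 7.503^(2/3) × √0.0024 = 21.46 ft/s. Hydraulic depth D_h = A/T = 560.2/68.1 = 8.226 ft.
Froude number Fr = V/√(g·D_h) = 21.46/√(32.2×8.226) = 1.32, which is greater than 1, so the flow is supercritical.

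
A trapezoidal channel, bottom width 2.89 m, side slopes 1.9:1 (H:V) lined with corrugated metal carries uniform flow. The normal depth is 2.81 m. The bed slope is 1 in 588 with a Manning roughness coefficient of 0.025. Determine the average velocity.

With bottom width b = 2.89 m and side slope z = 1.9: A = (b + zy)y = (2.89 + 1.9×2.81)×2.81 = 23.12 m²; P = b + 2y√(1+z²) = 2.89 + 2×2.81×2.147 = 14.96 m.
Hydraulic radius R = A/P = 23.12/14.96 = 1.546 m.
From Manning's equation, V = (1/n) R^(2/3) S^(1/2) = (1/0.025) × 1.546^(2/3) × 0.001701^(1/2) = 2.21 m/s.

V = 2.21 m/s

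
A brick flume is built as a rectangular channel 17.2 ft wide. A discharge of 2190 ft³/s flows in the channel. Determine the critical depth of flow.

For a rectangular channel, critical depth y_c = (q²/g)^(1/3) where q = Q/b = 2190/17.2 = 127.3 ft²/s.
So y_c = (127.3²/32.2)^(1/3) = 7.96 ft.

y_c = 7.96 ft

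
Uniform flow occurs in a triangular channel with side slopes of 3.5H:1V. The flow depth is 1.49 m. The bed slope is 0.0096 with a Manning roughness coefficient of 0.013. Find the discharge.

For a triangular section with side slope z = 3.5: A = zy² = 3.5×1.49² = 7.77 m²; P = 2y√(1+z²) = 2×1.49×3.64 = 10.85 m.
Hydraulic radius R = A/P = 7.77/10.85 = 0.7163 m.
Manning's equation: Q = (1/n) A R^(2/3) S^(1/2) = (1/0.013) × 7.77 × 0.7163^(2/3) × 0.0096^(1/2) = 46.9 m³/s.

Q = 46.9 m³/s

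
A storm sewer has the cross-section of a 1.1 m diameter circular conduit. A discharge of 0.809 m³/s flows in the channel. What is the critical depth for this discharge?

At critical depth, Q² T / (g A³) = 1, i.e. A³/T = Q²/g = 0.809²/9.81 = 0.06672.
Try y = 0.595 m: A³/T = 0.1317 — over.
Try y = 0.37 m: A³/T = 0.02129 — short.
Try y = 0.498 m: A³/T = 0.06672 — ≈ 0.06672.

y_c = 0.498 m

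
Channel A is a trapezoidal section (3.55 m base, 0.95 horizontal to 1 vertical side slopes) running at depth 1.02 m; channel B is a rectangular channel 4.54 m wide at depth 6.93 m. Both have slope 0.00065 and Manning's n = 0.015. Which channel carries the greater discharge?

Channel A: With bottom width b = 3.55 m and side slope z = 0.95: A = (b + zy)y = (3.55 + 0.95×1.02)×1.02 = 4.609 m²; P = b + 2y√(1+z²) = 3.55 + 2×1.02×1.379 = 6.364 m. Hydraulic radius R = A/P = 4.609/6.364 = 0.7243 m. Q_A = (1/0.015)·4.609·0.7243^(2/3)·√0.00065 = 6.319 m³/s.
Channel B: Flow area A = b·y = 4.54 × 6.93 = 31.46 m². Wetted perimeter P = b + 2y = 4.54 + 2×6.93 = 18.4 m. Hydraulic radius R = A/P = 31.46/18.4 = 1.71 m. Q_B = (1/0.015)·31.46·1.71^(2/3)·√0.00065 = 76.47 m³/s.
Q_A = 6.319 m³/s vs Q_B = 76.47 m³/s, so channel B carries more.

channel B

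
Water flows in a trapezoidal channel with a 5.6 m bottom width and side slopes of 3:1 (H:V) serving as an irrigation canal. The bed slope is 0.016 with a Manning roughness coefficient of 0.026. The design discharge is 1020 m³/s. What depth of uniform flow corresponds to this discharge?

Manning's equation rearranged: A R^(2/3) = nQ / (1·√S) = 0.026 × 1020 / (√0.016) = 209.7.
Try y = 5.75 m: A R^(2/3) = 281.2 — over.
Try y = 5.07 m: A R^(2/3) = 209.7 — matches.

y_n = 5.07 m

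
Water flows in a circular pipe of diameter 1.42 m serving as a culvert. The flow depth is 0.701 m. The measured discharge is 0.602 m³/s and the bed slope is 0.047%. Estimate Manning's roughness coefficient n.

For a circular section of diameter D = 1.42 m at depth y = 0.701 m, the central angle is θ = 2 arccos(1 − 2y/D) = 3.116 rad. Then A = (D²/8)(θ − sin θ) = 0.7791 m² and P = Dθ/2 = 2.213 m.
Hydraulic radius R = A/P = 0.7791/2.213 = 0.3521 m.
Rearranging Manning's equation: n = (1/Q) A R^(2/3) S^(1/2) = (1/0.602) × 0.7791 × 0.3521^(2/3) × √0.00047 = 0.014.

n = 0.014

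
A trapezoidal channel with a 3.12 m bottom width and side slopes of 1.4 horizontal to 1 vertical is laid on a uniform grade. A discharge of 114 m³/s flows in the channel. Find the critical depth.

At critical depth, Q² T / (g A³) = 1, i.e. A³/T = Q²/g = 114²/9.81 = 1325.
At y = 3.66 m: A³/T = 2055 — over.
At y = 3.29 m: A³/T = 1332 — close enough.

y_c = 3.29 m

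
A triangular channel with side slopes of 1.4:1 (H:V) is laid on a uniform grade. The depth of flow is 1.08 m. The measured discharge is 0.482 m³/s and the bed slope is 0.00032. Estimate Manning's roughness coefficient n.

For a triangular section with side slope z = 1.4: A = zy² = 1.4×1.08² = 1.633 m²; P = 2y√(1+z²) = 2×1.08×1.72 = 3.716 m.
Hydraulic radius R = A/P = 1.633/3.716 = 0.4394 m.
Rearranging Manning's equation: n = (1/Q) A R^(2/3) S^(1/2) = (1/0.482) × 1.633 × 0.4394^(2/3) × √0.00032 = 0.035.

n = 0.035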